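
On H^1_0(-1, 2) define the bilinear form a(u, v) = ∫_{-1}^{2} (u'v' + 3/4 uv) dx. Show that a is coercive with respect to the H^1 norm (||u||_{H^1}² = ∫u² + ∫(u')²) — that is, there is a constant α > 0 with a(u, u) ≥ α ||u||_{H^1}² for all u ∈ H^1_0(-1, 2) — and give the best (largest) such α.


α = (27/4 + π^2)/(9 + π^2)

Coercivity of a(·,·) on H^1_0(-1, 2) means a(u, u) ≥ α ||u||_{H^1}² for every u ∈ H^1_0.
The interval has length L = 3, and Poincaré/coercivity depend only on L. Here a(u, u) = ∫(u')² + (3/4)·∫u².
Here 0 < c = 3/4 < 1. The condition a(u,u) ≥ α||u||_{H^1}² reads (1−α)∫(u')² ≥ (α−c)∫u². Any admissible α is ≤ 1 (rapidly oscillating u have ∫u²/∫(u')² → 0), and α = 1 would force 0 ≥ (1−c)∫u², impossible since c < 1; so 1−α > 0. By the sharp Poincaré inequality on H^1_0 of an interval of length L, ∫(u')² ≥ (π/L)²∫u² with equality for the first sine mode sin(π(x−x₀)/L) (x₀ the left endpoint), so the inequality holds for all u iff (1−α)(π/L)² ≥ α − c, i.e. α ≤ ((π/L)² + c)/((π/L)² + 1) = (1 + c(L/π)²)/(1 + (L/π)²). With (π/L)² = π^2/9 and c = 3/4, the largest admissible constant is α = ((π/L)² + c)/((π/L)² + 1).
Simplifying, α = (27/4 + π^2)/(9 + π^2).


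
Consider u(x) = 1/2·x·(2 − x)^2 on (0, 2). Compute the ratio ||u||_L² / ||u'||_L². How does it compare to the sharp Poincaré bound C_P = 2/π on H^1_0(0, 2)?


||u||_L² / ||u'||_L² = sqrt(14)/7 < C_P = 2/π.

u(x) = 1/2·x·(2 − x)^2, so u'(x) = (x/2 - 1)*(3*x - 2).
u(x) = 1/2·x·(2 − x)^2 vanishes at x = 0 and x = 2, so u ∈ H^1_0(0, 2). Differentiate via the product rule and integrate the resulting polynomials term by term.
  ∫_0^2 u² dx = ∫_0^2 (x^6/4 - 2*x^5 + 6*x^4 - 8*x^3 + 4*x^2) dx. Term by term:
    ∫_0^2 x^6/4 dx = 32/7;  ∫_0^2 -2*x^5 dx = -64/3;  ∫_0^2 6*x^4 dx = 192/5;
    ∫_0^2 -8*x^3 dx = -32;  ∫_0^2 4*x^2 dx = 32/3.
  Sum: 32/7 − 64/3 + 192/5 − 32 + 32/3 = 32/105.
  ∫_0^2 (u')² dx = ∫_0^2 (9*x^4/4 - 12*x^3 + 22*x^2 - 16*x + 4) dx. Term by term:
    ∫_0^2 9*x^4/4 dx = 72/5;  ∫_0^2 -12*x^3 dx = -48;  ∫_0^2 22*x^2 dx = 176/3;
    ∫_0^2 -16*x dx = -32;  ∫_0^2 4 dx = 8.
  Sum: 72/5 − 48 + 176/3 − 32 + 8 = 16/15.
∫_0^2 u² dx = 32/105, so ||u||_L² = 4*sqrt(210)/105.
∫_0^2 (u')² dx = 16/15, so ||u'||_L² = 4*sqrt(15)/15.
Ratio ||u||_L² / ||u'||_L² = sqrt(14)/7.
Sharp Poincaré constant on H^1_0(0, 2) is C_P = L/π = 2/π, achieved by sin(π/2·x).
A polynomial bump cannot attain the sharp Poincaré constant (only the first sine eigenfunction does), so the ratio is strictly less than C_P, consistent with ||u||_L² ≤ C_P ||u'||_L².


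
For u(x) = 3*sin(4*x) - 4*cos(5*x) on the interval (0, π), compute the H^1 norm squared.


||u||_{H^1(0,π)}^2 = 1664/3 + 569*π/2

u'(x) = 20*sin(5*x) + 12*cos(4*x).
Expand u² and (u')² and integrate term by term on (0, π), using: for integers n ≥ 1, ∫_0^π sin²(nx) dx = ∫_0^π cos²(nx) dx = π/2; for n ≠ n', ∫_0^π sin(nx)sin(n'x) dx = ∫_0^π cos(nx)cos(n'x) dx = 0; and by product-to-sum, ∫_0^π sin(nx)cos(n'x) dx = ½∫_0^π [sin((n+n')x) + sin((n−n')x)] dx, which is 0 when n+n' is even and 2n/(n²−n'²) when n+n' is odd (it need not vanish on (0, π)).
  u² squared terms: (-4)²·∫cos(5x)² dx = 16·π/2 = 8*π;  (3)²·∫sin(4x)² dx = 9·π/2 = 9*π/2.
  u² cross terms: 2·(-4)·(3)·∫cos(5x)·sin(4x) dx = -24·(-8/9) = 64/3.
  So ∫_0^π u² dx = 8*π + 9*π/2 + 64/3 = 64/3 + 25*π/2.
  (u')² squared terms: (12)²·∫cos(4x)² dx = 144·π/2 = 72*π;  (20)²·∫sin(5x)² dx = 400·π/2 = 200*π.
  (u')² cross terms: 2·(12)·(20)·∫cos(4x)·sin(5x) dx = 480·(10/9) = 1600/3.
  So ∫_0^π (u')² dx = 72*π + 200*π + 1600/3 = 1600/3 + 272*π.
||u||_{H^1}^2 = (64/3 + 25*π/2) + (1600/3 + 272*π) = 1664/3 + 569*π/2.


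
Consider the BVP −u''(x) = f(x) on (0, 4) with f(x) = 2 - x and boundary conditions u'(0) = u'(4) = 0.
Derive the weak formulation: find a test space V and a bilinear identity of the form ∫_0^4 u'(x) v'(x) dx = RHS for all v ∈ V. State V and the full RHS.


V = H^1(0, 4) (no boundary constraint on v; u is determined up to an additive constant); weak form: ∫_0^4 u'v' dx = ∫_0^4 (2 - x) v dx for all v ∈ V.

Multiply both sides by a test function v and integrate from 0 to 4:
  ∫_0^4 −u''(x) v(x) dx = ∫_0^4 f(x) v(x) dx.
Integrate the LHS by parts once:
  ∫_0^4 −u'' v dx = −[u'(x) v(x)]_0^4 + ∫_0^4 u'(x) v'(x) dx.
Thus ∫_0^4 u'(x) v'(x) dx = ∫_0^4 f(x) v(x) dx + [u'(x) v(x)]_0^4.
Choose V so that boundary terms are either known or forced to vanish.
u has homogeneous Neumann: u'(0) = u'(4) = 0. So [u' v]_0^4 = 0·v(4) − 0·v(0) = 0 for any v; take V = H^1(0, 4).
Weak formulation: find u (satisfying any essential BC) such that ∫_0^4 u'(x) v'(x) dx = ∫_0^4 f v dx for all v ∈ V (homogeneous Neumann, so boundary terms vanish).
Substituting f(x) = 2 - x, the right-hand side is ∫_0^4 (2 - x) v dx.
Compatibility check (pure Neumann): taking v ≡ 1 ∈ V gives 0 = ∫_0^4 f dx + (0) − (0), i.e. ∫_0^4 f dx must equal u'(0) − u'(4) = 0. Indeed ∫_0^4 (2 - x) dx = 0, so the data are compatible. The solution is then unique only up to an additive constant (fix it e.g. by requiring ∫_0^4 u dx = 0).


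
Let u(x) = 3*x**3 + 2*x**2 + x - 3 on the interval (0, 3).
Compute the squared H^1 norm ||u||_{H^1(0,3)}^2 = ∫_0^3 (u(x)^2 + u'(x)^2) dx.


||u||_{H^1}^2 = 707907/70

The H^1 norm (squared) on an interval (0, L) is
  ||u||_{H^1}^2 = ∫_0^L u(x)^2 dx + ∫_0^L u'(x)^2 dx.
Compute u'(x) = 9*x**2 + 4*x + 1.
Then u(x)^2 = 9*x**6 + 12*x**5 + 10*x**4 - 14*x**3 - 11*x**2 - 6*x + 9 and u'(x)^2 = 81*x**4 + 72*x**3 + 34*x**2 + 8*x + 1.
Integrate each monomial from 0 to 3 using ∫_0^3 c·x^n dx = c·3^(n+1)/(n+1):
  ∫_0^3 u(x)^2 dx = ∫_0^3 (9*x^6 + 12*x^5 + 10*x^4 - 14*x^3 - 11*x^2 - 6*x + 9) dx. Term by term:
    ∫_0^3 9*x^6 dx = 19683/7;  ∫_0^3 12*x^5 dx = 1458;  ∫_0^3 10*x^4 dx = 486;
    ∫_0^3 -14*x^3 dx = -567/2;  ∫_0^3 -11*x^2 dx = -99;  ∫_0^3 -6*x dx = -27;
    ∫_0^3 9 dx = 27.
  Sum: 19683/7 + 1458 + 486 − 567/2 − 99 − 27 + 27 = 61227/14.
  ∫_0^3 u'(x)^2 dx = ∫_0^3 (81*x^4 + 72*x^3 + 34*x^2 + 8*x + 1) dx. Term by term:
    ∫_0^3 81*x^4 dx = 19683/5;  ∫_0^3 72*x^3 dx = 1458;  ∫_0^3 34*x^2 dx = 306;
    ∫_0^3 8*x dx = 36;  ∫_0^3 1 dx = 3.
  Sum: 19683/5 + 1458 + 306 + 36 + 3 = 28698/5.
Adding: ||u||_{H^1}^2 = 61227/14 + 28698/5 = 707907/70.


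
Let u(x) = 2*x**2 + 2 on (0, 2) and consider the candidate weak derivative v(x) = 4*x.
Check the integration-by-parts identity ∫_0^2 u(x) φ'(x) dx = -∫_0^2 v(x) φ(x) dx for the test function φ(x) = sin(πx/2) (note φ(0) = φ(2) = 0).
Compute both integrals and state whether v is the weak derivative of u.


LHS = -16/π, RHS = -16/π. Yes, v = u' weakly.

u(x) = 2*x**2 + 2, classical derivative u'(x) = 4*x.
φ(x) = sin(πx/2), so φ'(x) = π*cos(π*x/2)/2.
Note φ(0) = φ(2) = 0, so the boundary term u·φ vanishes.
LHS = ∫_0^2 u(x) φ'(x) dx = ∫_0^2 (π*x^2*cos(π*x/2) + π*cos(π*x/2)) dx. Term by term:
  ∫_0^2 π*cos(π*x/2) dx = 0;  ∫_0^2 π*x^2*cos(π*x/2) dx = -16/π.
Sum: 0 − 16/π = -16/π.
So LHS = -16/π.
∫_0^2 v(x) φ(x) dx = ∫_0^2 (4*x*sin(π*x/2)) dx. Term by term:
  ∫_0^2 4*x*sin(π*x/2) dx = 16/π.
So RHS = -∫_0^2 v(x) φ(x) dx = -16/π.
LHS = RHS, so the identity holds for this test φ.
Moreover u is smooth here and v(x) = u'(x) = 4*x pointwise, so the identity holds for every test function. Hence v is the weak derivative of u.


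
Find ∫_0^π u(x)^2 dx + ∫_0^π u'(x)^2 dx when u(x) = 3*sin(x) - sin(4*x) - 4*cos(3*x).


||u||_{H^1(0,π)}^2 = 640/7 + 195*π/2

u'(x) = 12*sin(3*x) + 3*cos(x) - 4*cos(4*x).
Expand u² and (u')² and integrate term by term on (0, π), using: for integers n ≥ 1, ∫_0^π sin²(nx) dx = ∫_0^π cos²(nx) dx = π/2; for n ≠ n', ∫_0^π sin(nx)sin(n'x) dx = ∫_0^π cos(nx)cos(n'x) dx = 0; and by product-to-sum, ∫_0^π sin(nx)cos(n'x) dx = ½∫_0^π [sin((n+n')x) + sin((n−n')x)] dx, which is 0 when n+n' is even and 2n/(n²−n'²) when n+n' is odd (it need not vanish on (0, π)).
  u² squared terms: (-1)²·∫sin(4x)² dx = 1·π/2 = π/2;  (-4)²·∫cos(3x)² dx = 16·π/2 = 8*π;  (3)²·∫sin(x)² dx = 9·π/2 = 9*π/2.
  u² cross terms: 2·(-1)·(-4)·∫sin(4x)·cos(3x) dx = 8·(8/7) = 64/7;  2·(-1)·(3)·∫sin(4x)·sin(x) dx = -6·(0) = 0;  2·(-4)·(3)·∫cos(3x)·sin(x) dx = -24·(0) = 0.
  So ∫_0^π u² dx = π/2 + 8*π + 9*π/2 + 64/7 + 0 + 0 = 64/7 + 13*π.
  (u')² squared terms: (-4)²·∫cos(4x)² dx = 16·π/2 = 8*π;  (3)²·∫cos(x)² dx = 9·π/2 = 9*π/2;  (12)²·∫sin(3x)² dx = 144·π/2 = 72*π.
  (u')² cross terms: 2·(-4)·(3)·∫cos(4x)·cos(x) dx = -24·(0) = 0;  2·(-4)·(12)·∫cos(4x)·sin(3x) dx = -96·(-6/7) = 576/7;  2·(3)·(12)·∫cos(x)·sin(3x) dx = 72·(0) = 0.
  So ∫_0^π (u')² dx = 8*π + 9*π/2 + 72*π + 0 + 576/7 + 0 = 576/7 + 169*π/2.
||u||_{H^1}^2 = (64/7 + 13*π) + (576/7 + 169*π/2) = 640/7 + 195*π/2.


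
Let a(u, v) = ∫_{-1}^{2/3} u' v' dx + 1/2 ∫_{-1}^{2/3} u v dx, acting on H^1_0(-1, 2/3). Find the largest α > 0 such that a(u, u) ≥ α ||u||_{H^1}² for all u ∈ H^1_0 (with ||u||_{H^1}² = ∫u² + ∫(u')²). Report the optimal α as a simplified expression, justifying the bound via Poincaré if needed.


α = (25 + 18*π^2)/(2*(25 + 9*π^2))

Coercivity of a(·,·) on H^1_0(-1, 2/3) means a(u, u) ≥ α ||u||_{H^1}² for every u ∈ H^1_0.
The interval has length L = 5/3, and Poincaré/coercivity depend only on L. Here a(u, u) = ∫(u')² + (1/2)·∫u².
Here 0 < c = 1/2 < 1. The condition a(u,u) ≥ α||u||_{H^1}² reads (1−α)∫(u')² ≥ (α−c)∫u². Any admissible α is ≤ 1 (rapidly oscillating u have ∫u²/∫(u')² → 0), and α = 1 would force 0 ≥ (1−c)∫u², impossible since c < 1; so 1−α > 0. By the sharp Poincaré inequality on H^1_0 of an interval of length L, ∫(u')² ≥ (π/L)²∫u² with equality for the first sine mode sin(π(x−x₀)/L) (x₀ the left endpoint), so the inequality holds for all u iff (1−α)(π/L)² ≥ α − c, i.e. α ≤ ((π/L)² + c)/((π/L)² + 1) = (1 + c(L/π)²)/(1 + (L/π)²). With (π/L)² = 9*π^2/25 and c = 1/2, the largest admissible constant is α = ((π/L)² + c)/((π/L)² + 1).
Simplifying, α = (25 + 18*π^2)/(2*(25 + 9*π^2)).


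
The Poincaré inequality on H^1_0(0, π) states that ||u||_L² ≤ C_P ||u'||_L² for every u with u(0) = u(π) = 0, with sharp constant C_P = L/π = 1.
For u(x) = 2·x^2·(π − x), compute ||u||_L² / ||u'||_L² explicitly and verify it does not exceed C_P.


||u||_L² / ||u'||_L² = sqrt(14)*π/14 < C_P = 1.

u(x) = 2·x^2·(π − x), so u'(x) = 2*x*(-3*x + 2*π).
u(x) = 2·x^2·(π − x) vanishes at x = 0 and x = π, so u ∈ H^1_0(0, π). Differentiate via the product rule and integrate the resulting polynomials term by term.
  ∫_0^π u² dx = ∫_0^π (4*x^6 - 8*π*x^5 + 4*π^2*x^4) dx. Term by term:
    ∫_0^π 4*x^6 dx = 4*π^7/7;  ∫_0^π -8*π*x^5 dx = -4*π^7/3;  ∫_0^π 4*π^2*x^4 dx = 4*π^7/5.
  Sum: 4*π^7/7 − 4*π^7/3 + 4*π^7/5 = 4*π^7/105.
  ∫_0^π (u')² dx = ∫_0^π (36*x^4 - 48*π*x^3 + 16*π^2*x^2) dx. Term by term:
    ∫_0^π 36*x^4 dx = 36*π^5/5;  ∫_0^π -48*π*x^3 dx = -12*π^5;  ∫_0^π 16*π^2*x^2 dx = 16*π^5/3.
  Sum: 36*π^5/5 − 12*π^5 + 16*π^5/3 = 8*π^5/15.
∫_0^π u² dx = 4*π^7/105, so ||u||_L² = 2*sqrt(105)*π^(7/2)/105.
∫_0^π (u')² dx = 8*π^5/15, so ||u'||_L² = 2*sqrt(30)*π^(5/2)/15.
Ratio ||u||_L² / ||u'||_L² = sqrt(14)*π/14.
Sharp Poincaré constant on H^1_0(0, π) is C_P = L/π = 1, achieved by sin(x).
A polynomial bump cannot attain the sharp Poincaré constant (only the first sine eigenfunction does), so the ratio is strictly less than C_P, consistent with ||u||_L² ≤ C_P ||u'||_L².


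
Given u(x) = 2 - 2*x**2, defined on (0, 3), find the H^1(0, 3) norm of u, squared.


||u||_{H^1}^2 = 1392/5

The H^1 norm (squared) on an interval (0, L) is
  ||u||_{H^1}^2 = ∫_0^L u(x)^2 dx + ∫_0^L u'(x)^2 dx.
Compute u'(x) = -4*x.
Then u(x)^2 = 4*x**4 - 8*x**2 + 4 and u'(x)^2 = 16*x**2.
Integrate each monomial from 0 to 3 using ∫_0^3 c·x^n dx = c·3^(n+1)/(n+1):
  ∫_0^3 u(x)^2 dx = ∫_0^3 (4*x^4 - 8*x^2 + 4) dx. Term by term:
    ∫_0^3 4*x^4 dx = 972/5;  ∫_0^3 -8*x^2 dx = -72;  ∫_0^3 4 dx = 12.
  Sum: 972/5 − 72 + 12 = 672/5.
  ∫_0^3 u'(x)^2 dx = ∫_0^3 (16*x^2) dx. Term by term:
    ∫_0^3 16*x^2 dx = 144.
Adding: ||u||_{H^1}^2 = 672/5 + 144 = 1392/5.


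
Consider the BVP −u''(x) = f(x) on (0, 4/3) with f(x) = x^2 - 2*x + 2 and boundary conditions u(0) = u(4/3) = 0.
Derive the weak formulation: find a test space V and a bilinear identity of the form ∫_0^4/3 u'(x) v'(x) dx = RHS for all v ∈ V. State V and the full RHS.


V = H^1_0(0, 4/3) (so v(0) = v(4/3) = 0); weak form: ∫_0^4/3 u'v' dx = ∫_0^4/3 (x^2 - 2*x + 2) v dx for all v ∈ V.

Multiply both sides by a test function v and integrate from 0 to 4/3:
  ∫_0^4/3 −u''(x) v(x) dx = ∫_0^4/3 f(x) v(x) dx.
Integrate the LHS by parts once:
  ∫_0^4/3 −u'' v dx = −[u'(x) v(x)]_0^4/3 + ∫_0^4/3 u'(x) v'(x) dx.
Thus ∫_0^4/3 u'(x) v'(x) dx = ∫_0^4/3 f(x) v(x) dx + [u'(x) v(x)]_0^4/3.
Choose V so that boundary terms are either known or forced to vanish.
u is Dirichlet: u(0) = u(4/3) = 0. Let V = H^1_0(0, 4/3); then v(0) = v(4/3) = 0, and [u' v]_0^4/3 = 0.
Weak formulation: find u (satisfying any essential BC) such that ∫_0^4/3 u'(x) v'(x) dx = ∫_0^4/3 f v dx for all v ∈ V.
Substituting f(x) = x^2 - 2*x + 2, the right-hand side is ∫_0^4/3 (x^2 - 2*x + 2) v dx.


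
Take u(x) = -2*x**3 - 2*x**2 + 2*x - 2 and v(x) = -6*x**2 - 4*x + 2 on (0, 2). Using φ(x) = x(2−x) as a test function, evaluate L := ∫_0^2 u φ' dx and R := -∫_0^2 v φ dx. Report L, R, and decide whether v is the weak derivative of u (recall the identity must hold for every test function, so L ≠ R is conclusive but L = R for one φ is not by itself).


LHS = 184/15, RHS = 184/15. Yes, v = u' weakly.

u(x) = -2*x**3 - 2*x**2 + 2*x - 2, classical derivative u'(x) = -6*x**2 - 4*x + 2.
φ(x) = x(2−x), so φ'(x) = 2 - 2*x.
Note φ(0) = φ(2) = 0, so the boundary term u·φ vanishes.
LHS = ∫_0^2 u(x) φ'(x) dx = ∫_0^2 (4*x^4 - 8*x^2 + 8*x - 4) dx. Term by term:
  ∫_0^2 4*x^4 dx = 128/5;  ∫_0^2 -8*x^2 dx = -64/3;  ∫_0^2 8*x dx = 16;
  ∫_0^2 -4 dx = -8.
Sum: 128/5 − 64/3 + 16 − 8 = 184/15.
So LHS = 184/15.
∫_0^2 v(x) φ(x) dx = ∫_0^2 (6*x^4 - 8*x^3 - 10*x^2 + 4*x) dx. Term by term:
  ∫_0^2 6*x^4 dx = 192/5;  ∫_0^2 -8*x^3 dx = -32;  ∫_0^2 -10*x^2 dx = -80/3;
  ∫_0^2 4*x dx = 8.
Sum: 192/5 − 32 − 80/3 + 8 = -184/15.
So RHS = -∫_0^2 v(x) φ(x) dx = 184/15.
LHS = RHS, so the identity holds for this test φ.
Moreover u is smooth here and v(x) = u'(x) = -6*x**2 - 4*x + 2 pointwise, so the identity holds for every test function. Hence v is the weak derivative of u.


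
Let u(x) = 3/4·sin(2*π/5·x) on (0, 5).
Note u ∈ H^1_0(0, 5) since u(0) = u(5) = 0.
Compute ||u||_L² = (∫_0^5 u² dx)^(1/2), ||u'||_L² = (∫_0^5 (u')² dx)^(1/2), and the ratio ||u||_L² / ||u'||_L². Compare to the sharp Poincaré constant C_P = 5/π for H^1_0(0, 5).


||u||_L² / ||u'||_L² = 5/(2*π) < C_P = 5/π.

u(x) = 3/4·sin(2*π/5·x), so u'(x) = 3*π*cos(2*π*x/5)/10.
Writing u(x) = A·sin(kπx/L) with A = 3/4 and k = 2, use ∫_0^L sin²(kπx/L) dx = L/2 and ∫_0^L cos²(kπx/L) dx = L/2.
u² = 9/16·sin²(2*π/5·x) and (u')² = 9*π^2/100·cos²(2*π/5·x), and each of sin², cos² integrates to L/2 = 5/2 over (0, 5).
∫_0^5 u² dx = 45/32, so ||u||_L² = 3*sqrt(10)/8.
∫_0^5 (u')² dx = 9*π^2/40, so ||u'||_L² = 3*sqrt(10)*π/20.
Ratio ||u||_L² / ||u'||_L² = 5/(2*π).
Sharp Poincaré constant on H^1_0(0, 5) is C_P = L/π = 5/π, achieved by sin(π/5·x).
This is the k = 2 harmonic; the ratio L/(kπ) is strictly less than C_P = L/π, consistent with the sharp inequality ||u||_L² ≤ C_P ||u'||_L².


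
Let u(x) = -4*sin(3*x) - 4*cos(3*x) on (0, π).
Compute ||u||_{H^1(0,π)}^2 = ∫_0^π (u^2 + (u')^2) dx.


||u||_{H^1(0,π)}^2 = 160*π

u'(x) = 12*sin(3*x) - 12*cos(3*x).
Expand u² and (u')² and integrate term by term on (0, π), using: for integers n ≥ 1, ∫_0^π sin²(nx) dx = ∫_0^π cos²(nx) dx = π/2; for n ≠ n', ∫_0^π sin(nx)sin(n'x) dx = ∫_0^π cos(nx)cos(n'x) dx = 0; and by product-to-sum, ∫_0^π sin(nx)cos(n'x) dx = ½∫_0^π [sin((n+n')x) + sin((n−n')x)] dx, which is 0 when n+n' is even and 2n/(n²−n'²) when n+n' is odd (it need not vanish on (0, π)).
  u² squared terms: (-4)²·∫cos(3x)² dx = 16·π/2 = 8*π;  (-4)²·∫sin(3x)² dx = 16·π/2 = 8*π.
  u² cross terms: 2·(-4)·(-4)·∫cos(3x)·sin(3x) dx = 32·(0) = 0.
  So ∫_0^π u² dx = 8*π + 8*π + 0 = 16*π.
  (u')² squared terms: (-12)²·∫cos(3x)² dx = 144·π/2 = 72*π;  (12)²·∫sin(3x)² dx = 144·π/2 = 72*π.
  (u')² cross terms: 2·(-12)·(12)·∫cos(3x)·sin(3x) dx = -288·(0) = 0.
  So ∫_0^π (u')² dx = 72*π + 72*π + 0 = 144*π.
||u||_{H^1}^2 = (16*π) + (144*π) = 160*π.


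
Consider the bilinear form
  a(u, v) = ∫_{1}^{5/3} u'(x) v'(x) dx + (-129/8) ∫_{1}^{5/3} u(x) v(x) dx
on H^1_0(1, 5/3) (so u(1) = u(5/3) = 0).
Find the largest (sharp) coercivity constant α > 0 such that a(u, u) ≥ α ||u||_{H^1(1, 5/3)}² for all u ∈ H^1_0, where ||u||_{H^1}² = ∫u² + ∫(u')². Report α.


α = 3*(-43 + 6*π^2)/(2*(4 + 9*π^2))

Coercivity of a(·,·) on H^1_0(1, 5/3) means a(u, u) ≥ α ||u||_{H^1}² for every u ∈ H^1_0.
The interval has length L = 2/3, and Poincaré/coercivity depend only on L. Here a(u, u) = ∫(u')² + (-129/8)·∫u².
Here c = -129/8 < 0 with |c| < (π/L)² = 9*π^2/4, so coercivity still holds. The condition a(u,u) ≥ α||u||_{H^1}² reads (1−α)∫(u')² ≥ (α−c)∫u². Any admissible α is ≤ 1 (rapidly oscillating u have ∫u²/∫(u')² → 0), and α = 1 would force 0 ≥ (1−c)∫u², impossible since c < 1; so 1−α > 0. By the sharp Poincaré inequality on H^1_0 of an interval of length L, ∫(u')² ≥ (π/L)²∫u² with equality for the first sine mode sin(π(x−x₀)/L) (x₀ the left endpoint), so the inequality holds for all u iff (1−α)(π/L)² ≥ α − c, i.e. α ≤ ((π/L)² + c)/((π/L)² + 1) = (1 + c(L/π)²)/(1 + (L/π)²). (Direct route, valid since c ≤ 0: Poincaré gives c∫u² ≥ c(L/π)²∫(u')², so a(u,u) ≥ (1 + c(L/π)²)∫(u')², while ||u||_{H^1}² ≤ (1 + (L/π)²)∫(u')²; dividing yields the same α.) With (π/L)² = 9*π^2/4 and c = -129/8, the largest admissible constant is α = ((π/L)² + c)/((π/L)² + 1).
Simplifying, α = 3*(-43 + 6*π^2)/(2*(4 + 9*π^2)).


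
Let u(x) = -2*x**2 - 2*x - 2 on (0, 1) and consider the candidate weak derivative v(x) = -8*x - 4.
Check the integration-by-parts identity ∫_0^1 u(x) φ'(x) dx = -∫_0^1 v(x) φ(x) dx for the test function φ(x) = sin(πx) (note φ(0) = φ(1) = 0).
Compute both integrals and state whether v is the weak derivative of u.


LHS = 8/π, RHS = 16/π. No, v is not the weak derivative of u.

u(x) = -2*x**2 - 2*x - 2, classical derivative u'(x) = -4*x - 2.
φ(x) = sin(πx), so φ'(x) = π*cos(π*x).
Note φ(0) = φ(1) = 0, so the boundary term u·φ vanishes.
LHS = ∫_0^1 u(x) φ'(x) dx = ∫_0^1 (-2*π*x^2*cos(π*x) - 2*π*x*cos(π*x) - 2*π*cos(π*x)) dx. Term by term:
  ∫_0^1 -2*π*cos(π*x) dx = 0;  ∫_0^1 -2*π*x*cos(π*x) dx = 4/π;  ∫_0^1 -2*π*x^2*cos(π*x) dx = 4/π.
Sum: 0 + 4/π + 4/π = 8/π.
So LHS = 8/π.
∫_0^1 v(x) φ(x) dx = ∫_0^1 (-8*x*sin(π*x) - 4*sin(π*x)) dx. Term by term:
  ∫_0^1 -4*sin(π*x) dx = -8/π;  ∫_0^1 -8*x*sin(π*x) dx = -8/π.
Sum: -8/π − 8/π = -16/π.
So RHS = -∫_0^1 v(x) φ(x) dx = 16/π.
LHS − RHS = -8/π ≠ 0, so the identity fails.
(For a valid weak derivative the identity must hold for EVERY test function, in particular this one. The failure shows v is NOT the weak derivative of u.)
Correct weak derivative would be u'(x) = -4*x - 2.


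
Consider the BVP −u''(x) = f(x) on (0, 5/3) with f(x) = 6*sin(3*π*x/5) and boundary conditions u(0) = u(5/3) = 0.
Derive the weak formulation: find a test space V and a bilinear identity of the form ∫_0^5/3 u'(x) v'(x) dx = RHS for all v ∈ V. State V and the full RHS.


V = H^1_0(0, 5/3) (so v(0) = v(5/3) = 0); weak form: ∫_0^5/3 u'v' dx = ∫_0^5/3 (6*sin(3*π*x/5)) v dx for all v ∈ V.

Multiply both sides by a test function v and integrate from 0 to 5/3:
  ∫_0^5/3 −u''(x) v(x) dx = ∫_0^5/3 f(x) v(x) dx.
Integrate the LHS by parts once:
  ∫_0^5/3 −u'' v dx = −[u'(x) v(x)]_0^5/3 + ∫_0^5/3 u'(x) v'(x) dx.
Thus ∫_0^5/3 u'(x) v'(x) dx = ∫_0^5/3 f(x) v(x) dx + [u'(x) v(x)]_0^5/3.
Choose V so that boundary terms are either known or forced to vanish.
u is Dirichlet: u(0) = u(5/3) = 0. Let V = H^1_0(0, 5/3); then v(0) = v(5/3) = 0, and [u' v]_0^5/3 = 0.
Weak formulation: find u (satisfying any essential BC) such that ∫_0^5/3 u'(x) v'(x) dx = ∫_0^5/3 f v dx for all v ∈ V.
Substituting f(x) = 6*sin(3*π*x/5), the right-hand side is ∫_0^5/3 (6*sin(3*π*x/5)) v dx.


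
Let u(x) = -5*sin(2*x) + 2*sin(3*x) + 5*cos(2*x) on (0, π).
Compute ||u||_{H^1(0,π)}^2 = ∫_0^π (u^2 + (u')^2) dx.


||u||_{H^1(0,π)}^2 = 120 + 145*π

u'(x) = -10*sin(2*x) - 10*cos(2*x) + 6*cos(3*x).
Expand u² and (u')² and integrate term by term on (0, π), using: for integers n ≥ 1, ∫_0^π sin²(nx) dx = ∫_0^π cos²(nx) dx = π/2; for n ≠ n', ∫_0^π sin(nx)sin(n'x) dx = ∫_0^π cos(nx)cos(n'x) dx = 0; and by product-to-sum, ∫_0^π sin(nx)cos(n'x) dx = ½∫_0^π [sin((n+n')x) + sin((n−n')x)] dx, which is 0 when n+n' is even and 2n/(n²−n'²) when n+n' is odd (it need not vanish on (0, π)).
  u² squared terms: (-5)²·∫sin(2x)² dx = 25·π/2 = 25*π/2;  (2)²·∫sin(3x)² dx = 4·π/2 = 2*π;  (5)²·∫cos(2x)² dx = 25·π/2 = 25*π/2.
  u² cross terms: 2·(-5)·(2)·∫sin(2x)·sin(3x) dx = -20·(0) = 0;  2·(-5)·(5)·∫sin(2x)·cos(2x) dx = -50·(0) = 0;  2·(2)·(5)·∫sin(3x)·cos(2x) dx = 20·(6/5) = 24.
  So ∫_0^π u² dx = 25*π/2 + 2*π + 25*π/2 + 0 + 0 + 24 = 24 + 27*π.
  (u')² squared terms: (-10)²·∫cos(2x)² dx = 100·π/2 = 50*π;  (-10)²·∫sin(2x)² dx = 100·π/2 = 50*π;  (6)²·∫cos(3x)² dx = 36·π/2 = 18*π.
  (u')² cross terms: 2·(-10)·(-10)·∫cos(2x)·sin(2x) dx = 200·(0) = 0;  2·(-10)·(6)·∫cos(2x)·cos(3x) dx = -120·(0) = 0;  2·(-10)·(6)·∫sin(2x)·cos(3x) dx = -120·(-4/5) = 96.
  So ∫_0^π (u')² dx = 50*π + 50*π + 18*π + 0 + 0 + 96 = 96 + 118*π.
||u||_{H^1}^2 = (24 + 27*π) + (96 + 118*π) = 120 + 145*π.


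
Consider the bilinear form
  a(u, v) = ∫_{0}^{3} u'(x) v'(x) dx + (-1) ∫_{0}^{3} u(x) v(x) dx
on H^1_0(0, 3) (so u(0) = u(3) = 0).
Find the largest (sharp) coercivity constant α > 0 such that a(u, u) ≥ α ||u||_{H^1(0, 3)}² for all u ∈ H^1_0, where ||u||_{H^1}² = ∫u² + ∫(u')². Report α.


α = (-9 + π^2)/(9 + π^2)

Coercivity of a(·,·) on H^1_0(0, 3) means a(u, u) ≥ α ||u||_{H^1}² for every u ∈ H^1_0.
The interval has length L = 3, and Poincaré/coercivity depend only on L. Here a(u, u) = ∫(u')² + (-1)·∫u².
Here c = -1 < 0 with |c| < (π/L)² = π^2/9, so coercivity still holds. The condition a(u,u) ≥ α||u||_{H^1}² reads (1−α)∫(u')² ≥ (α−c)∫u². Any admissible α is ≤ 1 (rapidly oscillating u have ∫u²/∫(u')² → 0), and α = 1 would force 0 ≥ (1−c)∫u², impossible since c < 1; so 1−α > 0. By the sharp Poincaré inequality on H^1_0 of an interval of length L, ∫(u')² ≥ (π/L)²∫u² with equality for the first sine mode sin(π(x−x₀)/L) (x₀ the left endpoint), so the inequality holds for all u iff (1−α)(π/L)² ≥ α − c, i.e. α ≤ ((π/L)² + c)/((π/L)² + 1) = (1 + c(L/π)²)/(1 + (L/π)²). (Direct route, valid since c ≤ 0: Poincaré gives c∫u² ≥ c(L/π)²∫(u')², so a(u,u) ≥ (1 + c(L/π)²)∫(u')², while ||u||_{H^1}² ≤ (1 + (L/π)²)∫(u')²; dividing yields the same α.) With (π/L)² = π^2/9 and c = -1, the largest admissible constant is α = ((π/L)² + c)/((π/L)² + 1).
Simplifying, α = (-9 + π^2)/(9 + π^2).


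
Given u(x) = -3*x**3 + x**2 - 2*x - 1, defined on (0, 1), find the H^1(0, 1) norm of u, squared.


||u||_{H^1}^2 = 1931/70

The H^1 norm (squared) on an interval (0, L) is
  ||u||_{H^1}^2 = ∫_0^L u(x)^2 dx + ∫_0^L u'(x)^2 dx.
Compute u'(x) = -9*x**2 + 2*x - 2.
Then u(x)^2 = 9*x**6 - 6*x**5 + 13*x**4 + 2*x**3 + 2*x**2 + 4*x + 1 and u'(x)^2 = 81*x**4 - 36*x**3 + 40*x**2 - 8*x + 4.
Integrate each monomial from 0 to 1 using ∫_0^1 c·x^n dx = c·1^(n+1)/(n+1):
  ∫_0^1 u(x)^2 dx = ∫_0^1 (9*x^6 - 6*x^5 + 13*x^4 + 2*x^3 + 2*x^2 + 4*x + 1) dx. Term by term:
    ∫_0^1 9*x^6 dx = 9/7;  ∫_0^1 -6*x^5 dx = -1;  ∫_0^1 13*x^4 dx = 13/5;
    ∫_0^1 2*x^3 dx = 1/2;  ∫_0^1 2*x^2 dx = 2/3;  ∫_0^1 4*x dx = 2;
    ∫_0^1 1 dx = 1.
  Sum: 9/7 − 1 + 13/5 + 1/2 + 2/3 + 2 + 1 = 1481/210.
  ∫_0^1 u'(x)^2 dx = ∫_0^1 (81*x^4 - 36*x^3 + 40*x^2 - 8*x + 4) dx. Term by term:
    ∫_0^1 81*x^4 dx = 81/5;  ∫_0^1 -36*x^3 dx = -9;  ∫_0^1 40*x^2 dx = 40/3;
    ∫_0^1 -8*x dx = -4;  ∫_0^1 4 dx = 4.
  Sum: 81/5 − 9 + 40/3 − 4 + 4 = 308/15.
Adding: ||u||_{H^1}^2 = 1481/210 + 308/15 = 1931/70.


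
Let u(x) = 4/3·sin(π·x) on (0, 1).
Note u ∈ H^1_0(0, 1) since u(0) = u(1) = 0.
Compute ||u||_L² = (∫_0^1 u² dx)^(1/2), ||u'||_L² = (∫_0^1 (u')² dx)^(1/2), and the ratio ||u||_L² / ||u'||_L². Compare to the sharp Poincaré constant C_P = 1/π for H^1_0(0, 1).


||u||_L² / ||u'||_L² = 1/π = C_P.

u(x) = 4/3·sin(π·x), so u'(x) = 4*π*cos(π*x)/3.
Writing u(x) = A·sin(kπx/L) with A = 4/3 and k = 1, use ∫_0^L sin²(kπx/L) dx = L/2 and ∫_0^L cos²(kπx/L) dx = L/2.
u² = 16/9·sin²(π·x) and (u')² = 16*π^2/9·cos²(π·x), and each of sin², cos² integrates to L/2 = 1/2 over (0, 1).
∫_0^1 u² dx = 8/9, so ||u||_L² = 2*sqrt(2)/3.
∫_0^1 (u')² dx = 8*π^2/9, so ||u'||_L² = 2*sqrt(2)*π/3.
Ratio ||u||_L² / ||u'||_L² = 1/π.
Sharp Poincaré constant on H^1_0(0, 1) is C_P = L/π = 1/π, achieved by sin(π·x).
This is the k = 1 eigenfunction (up to amplitude), so the ratio equals the sharp Poincaré constant exactly.


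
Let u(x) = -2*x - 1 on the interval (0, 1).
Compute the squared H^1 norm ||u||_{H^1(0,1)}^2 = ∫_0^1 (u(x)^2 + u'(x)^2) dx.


||u||_{H^1}^2 = 25/3

The H^1 norm (squared) on an interval (0, L) is
  ||u||_{H^1}^2 = ∫_0^L u(x)^2 dx + ∫_0^L u'(x)^2 dx.
Compute u'(x) = -2.
Then u(x)^2 = 4*x**2 + 4*x + 1 and u'(x)^2 = 4.
Integrate each monomial from 0 to 1 using ∫_0^1 c·x^n dx = c·1^(n+1)/(n+1):
  ∫_0^1 u(x)^2 dx = ∫_0^1 (4*x^2 + 4*x + 1) dx. Term by term:
    ∫_0^1 4*x^2 dx = 4/3;  ∫_0^1 4*x dx = 2;  ∫_0^1 1 dx = 1.
  Sum: 4/3 + 2 + 1 = 13/3.
  ∫_0^1 u'(x)^2 dx = ∫_0^1 (4) dx. Term by term:
    ∫_0^1 4 dx = 4.
Adding: ||u||_{H^1}^2 = 13/3 + 4 = 25/3.


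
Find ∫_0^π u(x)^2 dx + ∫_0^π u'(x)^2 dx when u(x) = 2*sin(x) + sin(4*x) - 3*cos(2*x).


||u||_{H^1(0,π)}^2 = 40 + 35*π

u'(x) = 6*sin(2*x) + 2*cos(x) + 4*cos(4*x).
Expand u² and (u')² and integrate term by term on (0, π), using: for integers n ≥ 1, ∫_0^π sin²(nx) dx = ∫_0^π cos²(nx) dx = π/2; for n ≠ n', ∫_0^π sin(nx)sin(n'x) dx = ∫_0^π cos(nx)cos(n'x) dx = 0; and by product-to-sum, ∫_0^π sin(nx)cos(n'x) dx = ½∫_0^π [sin((n+n')x) + sin((n−n')x)] dx, which is 0 when n+n' is even and 2n/(n²−n'²) when n+n' is odd (it need not vanish on (0, π)).
  u² squared terms: (-3)²·∫cos(2x)² dx = 9·π/2 = 9*π/2;  (2)²·∫sin(x)² dx = 4·π/2 = 2*π;  (1)²·∫sin(4x)² dx = 1·π/2 = π/2.
  u² cross terms: 2·(-3)·(2)·∫cos(2x)·sin(x) dx = -12·(-2/3) = 8;  2·(-3)·(1)·∫cos(2x)·sin(4x) dx = -6·(0) = 0;  2·(2)·(1)·∫sin(x)·sin(4x) dx = 4·(0) = 0.
  So ∫_0^π u² dx = 9*π/2 + 2*π + π/2 + 8 + 0 + 0 = 8 + 7*π.
  (u')² squared terms: (2)²·∫cos(x)² dx = 4·π/2 = 2*π;  (4)²·∫cos(4x)² dx = 16·π/2 = 8*π;  (6)²·∫sin(2x)² dx = 36·π/2 = 18*π.
  (u')² cross terms: 2·(2)·(4)·∫cos(x)·cos(4x) dx = 16·(0) = 0;  2·(2)·(6)·∫cos(x)·sin(2x) dx = 24·(4/3) = 32;  2·(4)·(6)·∫cos(4x)·sin(2x) dx = 48·(0) = 0.
  So ∫_0^π (u')² dx = 2*π + 8*π + 18*π + 0 + 32 + 0 = 32 + 28*π.
||u||_{H^1}^2 = (8 + 7*π) + (32 + 28*π) = 40 + 35*π.


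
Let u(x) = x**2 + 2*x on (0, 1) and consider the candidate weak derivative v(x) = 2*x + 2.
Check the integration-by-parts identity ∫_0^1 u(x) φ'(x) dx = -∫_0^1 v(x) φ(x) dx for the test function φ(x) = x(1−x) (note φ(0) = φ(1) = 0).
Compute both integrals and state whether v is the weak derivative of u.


LHS = -1/2, RHS = -1/2. Yes, v = u' weakly.

u(x) = x**2 + 2*x, classical derivative u'(x) = 2*x + 2.
φ(x) = x(1−x), so φ'(x) = 1 - 2*x.
Note φ(0) = φ(1) = 0, so the boundary term u·φ vanishes.
LHS = ∫_0^1 u(x) φ'(x) dx = ∫_0^1 (-2*x^3 - 3*x^2 + 2*x) dx. Term by term:
  ∫_0^1 -2*x^3 dx = -1/2;  ∫_0^1 -3*x^2 dx = -1;  ∫_0^1 2*x dx = 1.
Sum: -1/2 − 1 + 1 = -1/2.
So LHS = -1/2.
∫_0^1 v(x) φ(x) dx = ∫_0^1 (-2*x^3 + 2*x) dx. Term by term:
  ∫_0^1 -2*x^3 dx = -1/2;  ∫_0^1 2*x dx = 1.
Sum: -1/2 + 1 = 1/2.
So RHS = -∫_0^1 v(x) φ(x) dx = -1/2.
LHS = RHS, so the identity holds for this test φ.
Moreover u is smooth here and v(x) = u'(x) = 2*x + 2 pointwise, so the identity holds for every test function. Hence v is the weak derivative of u.


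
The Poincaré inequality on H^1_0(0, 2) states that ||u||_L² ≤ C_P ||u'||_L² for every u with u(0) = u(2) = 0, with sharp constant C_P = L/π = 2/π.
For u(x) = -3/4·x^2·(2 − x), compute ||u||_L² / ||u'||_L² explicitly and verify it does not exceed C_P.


||u||_L² / ||u'||_L² = sqrt(14)/7 < C_P = 2/π.

u(x) = -3/4·x^2·(2 − x), so u'(x) = 3*x*(3*x - 4)/4.
u(x) = -3/4·x^2·(2 − x) vanishes at x = 0 and x = 2, so u ∈ H^1_0(0, 2). Differentiate via the product rule and integrate the resulting polynomials term by term.
  ∫_0^2 u² dx = ∫_0^2 (9*x^6/16 - 9*x^5/4 + 9*x^4/4) dx. Term by term:
    ∫_0^2 9*x^6/16 dx = 72/7;  ∫_0^2 -9*x^5/4 dx = -24;  ∫_0^2 9*x^4/4 dx = 72/5.
  Sum: 72/7 − 24 + 72/5 = 24/35.
  ∫_0^2 (u')² dx = ∫_0^2 (81*x^4/16 - 27*x^3/2 + 9*x^2) dx. Term by term:
    ∫_0^2 81*x^4/16 dx = 162/5;  ∫_0^2 -27*x^3/2 dx = -54;  ∫_0^2 9*x^2 dx = 24.
  Sum: 162/5 − 54 + 24 = 12/5.
∫_0^2 u² dx = 24/35, so ||u||_L² = 2*sqrt(210)/35.
∫_0^2 (u')² dx = 12/5, so ||u'||_L² = 2*sqrt(15)/5.
Ratio ||u||_L² / ||u'||_L² = sqrt(14)/7.
Sharp Poincaré constant on H^1_0(0, 2) is C_P = L/π = 2/π, achieved by sin(π/2·x).
A polynomial bump cannot attain the sharp Poincaré constant (only the first sine eigenfunction does), so the ratio is strictly less than C_P, consistent with ||u||_L² ≤ C_P ||u'||_L².


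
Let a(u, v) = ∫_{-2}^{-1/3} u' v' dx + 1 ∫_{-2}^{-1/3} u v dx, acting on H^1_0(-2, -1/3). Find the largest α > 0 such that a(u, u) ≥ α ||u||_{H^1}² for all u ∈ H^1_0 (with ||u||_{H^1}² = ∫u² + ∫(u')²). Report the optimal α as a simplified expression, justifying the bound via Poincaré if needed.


α = 1

Coercivity of a(·,·) on H^1_0(-2, -1/3) means a(u, u) ≥ α ||u||_{H^1}² for every u ∈ H^1_0.
The interval has length L = 5/3, and Poincaré/coercivity depend only on L. Here a(u, u) = ∫(u')² + (1)·∫u².
Here c = 1 ≥ 1, so a(u,u) = ∫(u')² + c∫u² ≥ ∫(u')² + ∫u² = ||u||_{H^1}², i.e. α = 1 works. No larger α is possible: a(u,u) ≥ α||u||_{H^1}² means (1−α)∫(u')² ≥ (α−c)∫u², and for the modes u_n = sin(nπ(x−x₀)/L) (x₀ the left endpoint) one has ∫u_n²/∫(u_n')² = (L/(nπ))² → 0, so a(u_n,u_n)/||u_n||_{H^1}² → 1. Hence the optimal constant is α = 1.
Therefore α = 1.


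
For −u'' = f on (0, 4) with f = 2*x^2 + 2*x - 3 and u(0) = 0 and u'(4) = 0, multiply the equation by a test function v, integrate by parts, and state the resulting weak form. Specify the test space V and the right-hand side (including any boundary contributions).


V = {v ∈ H^1(0, 4) : v(0) = 0} (test functions vanish at x = 0 where u is specified); weak form: ∫_0^4 u'v' dx = ∫_0^4 (2*x^2 + 2*x - 3) v dx for all v ∈ V.

Multiply both sides by a test function v and integrate from 0 to 4:
  ∫_0^4 −u''(x) v(x) dx = ∫_0^4 f(x) v(x) dx.
Integrate the LHS by parts once:
  ∫_0^4 −u'' v dx = −[u'(x) v(x)]_0^4 + ∫_0^4 u'(x) v'(x) dx.
Thus ∫_0^4 u'(x) v'(x) dx = ∫_0^4 f(x) v(x) dx + [u'(x) v(x)]_0^4.
Choose V so that boundary terms are either known or forced to vanish.
Mixed BC: u(0) = 0 (Dirichlet) and u'(4) = 0 (Neumann). Define V = {v ∈ H^1(0, 4) : v(0) = 0}. Then [u' v]_0^4 = u'(4)·v(4) − u'(0)·0 = 0.
Weak formulation: find u (satisfying any essential BC) such that ∫_0^4 u'(x) v'(x) dx = ∫_0^4 f v dx for all v ∈ V (Dirichlet at 0 absorbed into V; the Neumann datum at x = 4 is zero, so no boundary term remains).
Substituting f(x) = 2*x^2 + 2*x - 3, the right-hand side is ∫_0^4 (2*x^2 + 2*x - 3) v dx.


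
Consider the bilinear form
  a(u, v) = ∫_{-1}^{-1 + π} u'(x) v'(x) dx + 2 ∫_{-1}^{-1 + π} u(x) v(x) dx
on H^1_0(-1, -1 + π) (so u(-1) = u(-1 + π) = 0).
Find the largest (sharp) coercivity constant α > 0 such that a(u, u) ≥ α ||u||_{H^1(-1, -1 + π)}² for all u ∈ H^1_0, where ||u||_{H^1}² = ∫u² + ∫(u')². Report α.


α = 1

Coercivity of a(·,·) on H^1_0(-1, -1 + π) means a(u, u) ≥ α ||u||_{H^1}² for every u ∈ H^1_0.
The interval has length L = π, and Poincaré/coercivity depend only on L. Here a(u, u) = ∫(u')² + (2)·∫u².
Here c = 2 ≥ 1, so a(u,u) = ∫(u')² + c∫u² ≥ ∫(u')² + ∫u² = ||u||_{H^1}², i.e. α = 1 works. No larger α is possible: a(u,u) ≥ α||u||_{H^1}² means (1−α)∫(u')² ≥ (α−c)∫u², and for the modes u_n = sin(nπ(x−x₀)/L) (x₀ the left endpoint) one has ∫u_n²/∫(u_n')² = (L/(nπ))² → 0, so a(u_n,u_n)/||u_n||_{H^1}² → 1. Hence the optimal constant is α = 1.
Therefore α = 1.


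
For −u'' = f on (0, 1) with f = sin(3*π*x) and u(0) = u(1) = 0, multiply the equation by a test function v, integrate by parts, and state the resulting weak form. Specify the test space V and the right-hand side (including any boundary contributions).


V = H^1_0(0, 1) (so v(0) = v(1) = 0); weak form: ∫_0^1 u'v' dx = ∫_0^1 (sin(3*π*x)) v dx for all v ∈ V.

Multiply both sides by a test function v and integrate from 0 to 1:
  ∫_0^1 −u''(x) v(x) dx = ∫_0^1 f(x) v(x) dx.
Integrate the LHS by parts once:
  ∫_0^1 −u'' v dx = −[u'(x) v(x)]_0^1 + ∫_0^1 u'(x) v'(x) dx.
Thus ∫_0^1 u'(x) v'(x) dx = ∫_0^1 f(x) v(x) dx + [u'(x) v(x)]_0^1.
Choose V so that boundary terms are either known or forced to vanish.
u is Dirichlet: u(0) = u(1) = 0. Let V = H^1_0(0, 1); then v(0) = v(1) = 0, and [u' v]_0^1 = 0.
Weak formulation: find u (satisfying any essential BC) such that ∫_0^1 u'(x) v'(x) dx = ∫_0^1 f v dx for all v ∈ V.
Substituting f(x) = sin(3*π*x), the right-hand side is ∫_0^1 (sin(3*π*x)) v dx.


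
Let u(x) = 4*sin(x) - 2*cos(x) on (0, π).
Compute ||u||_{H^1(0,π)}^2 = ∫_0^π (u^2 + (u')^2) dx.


||u||_{H^1(0,π)}^2 = 20*π

u'(x) = 2*sin(x) + 4*cos(x).
Expand u² and (u')² and integrate term by term on (0, π), using: for integers n ≥ 1, ∫_0^π sin²(nx) dx = ∫_0^π cos²(nx) dx = π/2; for n ≠ n', ∫_0^π sin(nx)sin(n'x) dx = ∫_0^π cos(nx)cos(n'x) dx = 0; and by product-to-sum, ∫_0^π sin(nx)cos(n'x) dx = ½∫_0^π [sin((n+n')x) + sin((n−n')x)] dx, which is 0 when n+n' is even and 2n/(n²−n'²) when n+n' is odd (it need not vanish on (0, π)).
  u² squared terms: (-2)²·∫cos(x)² dx = 4·π/2 = 2*π;  (4)²·∫sin(x)² dx = 16·π/2 = 8*π.
  u² cross terms: 2·(-2)·(4)·∫cos(x)·sin(x) dx = -16·(0) = 0.
  So ∫_0^π u² dx = 2*π + 8*π + 0 = 10*π.
  (u')² squared terms: (2)²·∫sin(x)² dx = 4·π/2 = 2*π;  (4)²·∫cos(x)² dx = 16·π/2 = 8*π.
  (u')² cross terms: 2·(2)·(4)·∫sin(x)·cos(x) dx = 16·(0) = 0.
  So ∫_0^π (u')² dx = 2*π + 8*π + 0 = 10*π.
||u||_{H^1}^2 = (10*π) + (10*π) = 20*π.


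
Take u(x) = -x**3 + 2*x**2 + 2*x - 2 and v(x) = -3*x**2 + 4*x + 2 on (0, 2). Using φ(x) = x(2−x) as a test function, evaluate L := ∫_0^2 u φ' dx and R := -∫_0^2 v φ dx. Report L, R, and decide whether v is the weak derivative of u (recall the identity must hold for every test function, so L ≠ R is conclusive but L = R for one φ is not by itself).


LHS = -16/5, RHS = -16/5. Yes, v = u' weakly.

u(x) = -x**3 + 2*x**2 + 2*x - 2, classical derivative u'(x) = -3*x**2 + 4*x + 2.
φ(x) = x(2−x), so φ'(x) = 2 - 2*x.
Note φ(0) = φ(2) = 0, so the boundary term u·φ vanishes.
LHS = ∫_0^2 u(x) φ'(x) dx = ∫_0^2 (2*x^4 - 6*x^3 + 8*x - 4) dx. Term by term:
  ∫_0^2 2*x^4 dx = 64/5;  ∫_0^2 -6*x^3 dx = -24;  ∫_0^2 8*x dx = 16;
  ∫_0^2 -4 dx = -8.
Sum: 64/5 − 24 + 16 − 8 = -16/5.
So LHS = -16/5.
∫_0^2 v(x) φ(x) dx = ∫_0^2 (3*x^4 - 10*x^3 + 6*x^2 + 4*x) dx. Term by term:
  ∫_0^2 3*x^4 dx = 96/5;  ∫_0^2 -10*x^3 dx = -40;  ∫_0^2 6*x^2 dx = 16;
  ∫_0^2 4*x dx = 8.
Sum: 96/5 − 40 + 16 + 8 = 16/5.
So RHS = -∫_0^2 v(x) φ(x) dx = -16/5.
LHS = RHS, so the identity holds for this test φ.
Moreover u is smooth here and v(x) = u'(x) = -3*x**2 + 4*x + 2 pointwise, so the identity holds for every test function. Hence v is the weak derivative of u.


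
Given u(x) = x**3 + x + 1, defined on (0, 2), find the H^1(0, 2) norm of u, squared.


||u||_{H^1}^2 = 12952/105

The H^1 norm (squared) on an interval (0, L) is
  ||u||_{H^1}^2 = ∫_0^L u(x)^2 dx + ∫_0^L u'(x)^2 dx.
Compute u'(x) = 3*x**2 + 1.
Then u(x)^2 = x**6 + 2*x**4 + 2*x**3 + x**2 + 2*x + 1 and u'(x)^2 = 9*x**4 + 6*x**2 + 1.
Integrate each monomial from 0 to 2 using ∫_0^2 c·x^n dx = c·2^(n+1)/(n+1):
  ∫_0^2 u(x)^2 dx = ∫_0^2 (x^6 + 2*x^4 + 2*x^3 + x^2 + 2*x + 1) dx. Term by term:
    ∫_0^2 x^6 dx = 128/7;  ∫_0^2 2*x^4 dx = 64/5;  ∫_0^2 2*x^3 dx = 8;
    ∫_0^2 x^2 dx = 8/3;  ∫_0^2 2*x dx = 4;  ∫_0^2 1 dx = 2.
  Sum: 128/7 + 64/5 + 8 + 8/3 + 4 + 2 = 5014/105.
  ∫_0^2 u'(x)^2 dx = ∫_0^2 (9*x^4 + 6*x^2 + 1) dx. Term by term:
    ∫_0^2 9*x^4 dx = 288/5;  ∫_0^2 6*x^2 dx = 16;  ∫_0^2 1 dx = 2.
  Sum: 288/5 + 16 + 2 = 378/5.
Adding: ||u||_{H^1}^2 = 5014/105 + 378/5 = 12952/105.


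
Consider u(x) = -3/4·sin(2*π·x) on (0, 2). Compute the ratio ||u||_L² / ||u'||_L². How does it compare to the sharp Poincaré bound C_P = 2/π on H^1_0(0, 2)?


||u||_L² / ||u'||_L² = 1/(2*π) < C_P = 2/π.

u(x) = -3/4·sin(2*π·x), so u'(x) = -3*π*cos(2*π*x)/2.
Writing u(x) = A·sin(kπx/L) with A = -3/4 and k = 4, use ∫_0^L sin²(kπx/L) dx = L/2 and ∫_0^L cos²(kπx/L) dx = L/2.
u² = 9/16·sin²(2*π·x) and (u')² = 9*π^2/4·cos²(2*π·x), and each of sin², cos² integrates to L/2 = 1 over (0, 2).
∫_0^2 u² dx = 9/16, so ||u||_L² = 3/4.
∫_0^2 (u')² dx = 9*π^2/4, so ||u'||_L² = 3*π/2.
Ratio ||u||_L² / ||u'||_L² = 1/(2*π).
Sharp Poincaré constant on H^1_0(0, 2) is C_P = L/π = 2/π, achieved by sin(π/2·x).
This is the k = 4 harmonic; the ratio L/(kπ) is strictly less than C_P = L/π, consistent with the sharp inequality ||u||_L² ≤ C_P ||u'||_L².


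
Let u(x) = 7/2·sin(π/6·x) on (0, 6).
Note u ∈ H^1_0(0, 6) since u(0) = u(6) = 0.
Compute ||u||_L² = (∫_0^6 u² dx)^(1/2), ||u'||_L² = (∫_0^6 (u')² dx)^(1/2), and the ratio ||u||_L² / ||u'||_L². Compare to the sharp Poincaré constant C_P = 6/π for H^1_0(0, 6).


||u||_L² / ||u'||_L² = 6/π = C_P.

u(x) = 7/2·sin(π/6·x), so u'(x) = 7*π*cos(π*x/6)/12.
Writing u(x) = A·sin(kπx/L) with A = 7/2 and k = 1, use ∫_0^L sin²(kπx/L) dx = L/2 and ∫_0^L cos²(kπx/L) dx = L/2.
u² = 49/4·sin²(π/6·x) and (u')² = 49*π^2/144·cos²(π/6·x), and each of sin², cos² integrates to L/2 = 3 over (0, 6).
∫_0^6 u² dx = 147/4, so ||u||_L² = 7*sqrt(3)/2.
∫_0^6 (u')² dx = 49*π^2/48, so ||u'||_L² = 7*sqrt(3)*π/12.
Ratio ||u||_L² / ||u'||_L² = 6/π.
Sharp Poincaré constant on H^1_0(0, 6) is C_P = L/π = 6/π, achieved by sin(π/6·x).
This is the k = 1 eigenfunction (up to amplitude), so the ratio equals the sharp Poincaré constant exactly.
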